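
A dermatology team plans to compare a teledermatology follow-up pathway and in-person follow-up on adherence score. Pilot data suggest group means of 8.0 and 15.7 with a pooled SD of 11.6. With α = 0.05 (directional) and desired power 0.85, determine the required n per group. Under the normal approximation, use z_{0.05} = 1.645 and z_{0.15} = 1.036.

n = 33 per group

Cohen's d = |M₁ − M₂| / SD_pooled = |8.0 − 15.7| / 11.6 = 7.7 / 11.6 = 0.664.
For two independent groups with equal n: n = 2·((z_{α} + z_β) / d)².
z_{α} + z_β = 1.645 + 1.036 = 2.681.
n = 2 × (2.681 / 0.664)² = 2 × 4.038² = 2 × 16.30 = 32.6.
Round up to the next whole participant.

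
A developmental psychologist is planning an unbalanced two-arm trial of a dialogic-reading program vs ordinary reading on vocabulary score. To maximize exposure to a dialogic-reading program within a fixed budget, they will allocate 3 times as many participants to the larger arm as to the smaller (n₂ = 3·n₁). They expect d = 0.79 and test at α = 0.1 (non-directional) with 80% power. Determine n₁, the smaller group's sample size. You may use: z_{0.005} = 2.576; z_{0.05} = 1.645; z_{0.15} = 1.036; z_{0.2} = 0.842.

n₁ = 14

With allocation ratio k = n₂/n₁ = 3, Var(x̄₁−x̄₂) = σ²(1/n₁ + 1/(k·n₁)) = σ²·(k+1)/(k·n₁).
So n₁ = (1 + 1/k)·((z_{α/2} + z_β)/d)² = 1.333 × (2.487/0.79)².
n₁ = 1.333 × 9.91 = 13.2.
Round up: n₁ = 14, giving n₂ = 3 × 14 = 42.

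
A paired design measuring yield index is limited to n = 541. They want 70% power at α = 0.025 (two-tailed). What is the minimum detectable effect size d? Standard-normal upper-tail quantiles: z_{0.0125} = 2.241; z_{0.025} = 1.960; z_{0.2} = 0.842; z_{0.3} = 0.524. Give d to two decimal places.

d_min ≈ 0.12

For a single sample (or paired design) of n = 541: d_min = (z_{α/2} + z_β)/√n.
z-sum = 2.241 + 0.524 = 2.765.
d_min = 2.765 / √541 = 2.765 / 23.259 = 0.119.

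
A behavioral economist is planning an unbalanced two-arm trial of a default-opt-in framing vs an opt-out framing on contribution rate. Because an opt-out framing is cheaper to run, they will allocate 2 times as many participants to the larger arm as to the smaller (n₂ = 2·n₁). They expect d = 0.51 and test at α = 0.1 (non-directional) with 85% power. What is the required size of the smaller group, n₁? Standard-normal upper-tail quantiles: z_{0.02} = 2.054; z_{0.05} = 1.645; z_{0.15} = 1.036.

n₁ = 42

With allocation ratio k = n₂/n₁ = 2, Var(x̄₁−x̄₂) = σ²(1/n₁ + 1/(k·n₁)) = σ²·(k+1)/(k·n₁).
So n₁ = (1 + 1/k)·((z_{α/2} + z_β)/d)² = 1.500 × (2.681/0.51)².
n₁ = 1.500 × 27.63 = 41.5.
Round up: n₁ = 42, giving n₂ = 2 × 42 = 84.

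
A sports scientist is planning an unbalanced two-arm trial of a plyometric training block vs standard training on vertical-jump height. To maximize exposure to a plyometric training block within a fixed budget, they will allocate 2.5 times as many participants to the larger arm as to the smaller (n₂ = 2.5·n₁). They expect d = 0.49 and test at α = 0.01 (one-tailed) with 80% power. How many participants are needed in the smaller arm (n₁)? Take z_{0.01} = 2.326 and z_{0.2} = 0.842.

n₁ = 59

With allocation ratio k = n₂/n₁ = 2.5, Var(x̄₁−x̄₂) = σ²(1/n₁ + 1/(k·n₁)) = σ²·(k+1)/(k·n₁).
So n₁ = (1 + 1/k)·((z_{α} + z_β)/d)² = 1.400 × (3.168/0.49)².
n₁ = 1.400 × 41.80 = 58.5.
Round up: n₁ = 59, giving n₂ = ⌈2.5 × 59⌉ = ⌈147.5⌉ = 148.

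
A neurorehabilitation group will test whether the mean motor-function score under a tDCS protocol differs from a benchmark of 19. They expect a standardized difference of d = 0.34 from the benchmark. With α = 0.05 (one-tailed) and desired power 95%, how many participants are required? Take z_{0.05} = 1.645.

n = 94

For a one-sample test: n = ((z_{α} + z_β) / d)².
z_{α} + z_β = 1.645 + 1.645 = 3.290.
n = (3.290 / 0.34)² = 9.676² = 93.63.
Round up.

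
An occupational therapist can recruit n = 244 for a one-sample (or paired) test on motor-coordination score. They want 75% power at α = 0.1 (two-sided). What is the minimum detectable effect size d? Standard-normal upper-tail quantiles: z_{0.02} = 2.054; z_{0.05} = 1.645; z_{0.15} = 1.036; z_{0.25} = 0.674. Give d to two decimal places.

For a single sample (or paired design) of n = 244: d_min = (z_{α/2} + z_β)/√n.
z-sum = 1.645 + 0.674 = 2.319.
d_min = 2.319 / √244 = 2.319 / 15.620 = 0.148.

d_min ≈ 0.15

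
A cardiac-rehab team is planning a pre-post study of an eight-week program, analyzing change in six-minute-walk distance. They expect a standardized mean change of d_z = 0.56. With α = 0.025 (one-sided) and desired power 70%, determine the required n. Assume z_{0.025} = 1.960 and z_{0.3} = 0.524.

n = 20 pairs

For a paired (one-sample on differences) test: n = ((z_{α} + z_β) / d)².
z_{α} + z_β = 1.960 + 0.524 = 2.484.
n = (2.484 / 0.56)² = 4.436² = 19.68.
Round up.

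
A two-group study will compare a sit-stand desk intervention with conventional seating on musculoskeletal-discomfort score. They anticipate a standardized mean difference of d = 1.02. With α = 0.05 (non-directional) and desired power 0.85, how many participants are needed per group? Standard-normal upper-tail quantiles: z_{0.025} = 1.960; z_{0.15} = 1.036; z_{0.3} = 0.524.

For two independent groups with equal n: n = 2·((z_{α/2} + z_β) / d)².
z_{α/2} + z_β = 1.960 + 1.036 = 2.996.
n = 2 × (2.996 / 1.02)² = 2 × 2.937² = 2 × 8.63 = 17.3.
Round up to the next whole participant.

n = 18 per group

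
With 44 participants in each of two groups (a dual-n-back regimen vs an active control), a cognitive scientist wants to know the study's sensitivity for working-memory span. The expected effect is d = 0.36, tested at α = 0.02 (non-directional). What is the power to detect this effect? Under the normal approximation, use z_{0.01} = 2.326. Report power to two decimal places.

power ≈ 0.26

For two equal groups, power = Φ(d·√(n/2) − z_{α/2}).
d·√(n/2) = 0.36 × √(44/2) = 0.36 × 4.690 = 1.689.
z_β = 1.689 − 2.326 = -0.637.
Power = Φ(-0.637) = 0.262.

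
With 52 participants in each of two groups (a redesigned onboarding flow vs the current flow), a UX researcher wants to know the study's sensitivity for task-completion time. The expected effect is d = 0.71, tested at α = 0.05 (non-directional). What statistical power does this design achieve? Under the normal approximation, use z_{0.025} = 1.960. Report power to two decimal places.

power ≈ 0.95

For two equal groups, power = Φ(d·√(n/2) − z_{α/2}).
d·√(n/2) = 0.71 × √(52/2) = 0.71 × 5.099 = 3.620.
z_β = 3.620 − 1.960 = 1.660.
Power = Φ(1.660) = 0.952.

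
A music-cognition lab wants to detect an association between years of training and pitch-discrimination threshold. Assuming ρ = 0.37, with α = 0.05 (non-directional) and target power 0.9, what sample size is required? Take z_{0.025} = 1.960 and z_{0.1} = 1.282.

n = 73

Fisher's z: C = ½·ln((1+r)/(1−r)) = ½·ln(2.1746) = 0.3884.
n = ((z_{α/2} + z_β)/C)² + 3.
(1.960 + 1.282) / 0.3884 = 3.242 / 0.3884 = 8.347.
n = 8.347² + 3 = 69.67 + 3 = 72.7.
Round up.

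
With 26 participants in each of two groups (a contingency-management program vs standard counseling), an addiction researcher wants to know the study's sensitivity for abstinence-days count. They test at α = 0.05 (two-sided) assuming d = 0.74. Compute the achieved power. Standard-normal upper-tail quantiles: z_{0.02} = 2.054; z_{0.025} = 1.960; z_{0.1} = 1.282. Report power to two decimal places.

For two equal groups, power = Φ(d·√(n/2) − z_{α/2}).
d·√(n/2) = 0.74 × √(26/2) = 0.74 × 3.606 = 2.668.
z_β = 2.668 − 1.960 = 0.708.
Power = Φ(0.708) = 0.761.

power ≈ 0.76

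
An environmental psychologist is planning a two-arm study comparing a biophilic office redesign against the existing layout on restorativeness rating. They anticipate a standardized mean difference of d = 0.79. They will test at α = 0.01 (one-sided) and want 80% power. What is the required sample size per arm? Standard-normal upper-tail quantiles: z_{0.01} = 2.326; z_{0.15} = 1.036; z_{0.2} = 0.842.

For two independent groups with equal n: n = 2·((z_{α} + z_β) / d)².
z_{α} + z_β = 2.326 + 0.842 = 3.168.
n = 2 × (3.168 / 0.79)² = 2 × 4.010² = 2 × 16.08 = 32.2.
Round up to the next whole participant.

n = 33 per group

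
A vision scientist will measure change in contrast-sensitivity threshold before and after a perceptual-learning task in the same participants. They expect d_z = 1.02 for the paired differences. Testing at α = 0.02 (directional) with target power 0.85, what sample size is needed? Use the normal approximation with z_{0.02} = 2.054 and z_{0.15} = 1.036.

n = 10 pairs

For a paired (one-sample on differences) test: n = ((z_{α} + z_β) / d)².
z_{α} + z_β = 2.054 + 1.036 = 3.090.
n = (3.090 / 1.02)² = 3.029² = 9.18.
Round up.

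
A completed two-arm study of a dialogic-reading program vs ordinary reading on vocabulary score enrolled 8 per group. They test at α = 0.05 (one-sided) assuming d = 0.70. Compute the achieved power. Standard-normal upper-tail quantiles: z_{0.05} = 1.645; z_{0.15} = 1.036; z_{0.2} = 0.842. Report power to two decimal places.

power ≈ 0.40

For two equal groups, power = Φ(d·√(n/2) − z_{α}).
d·√(n/2) = 0.70 × √(8/2) = 0.70 × 2.000 = 1.400.
z_β = 1.400 − 1.645 = -0.245.
Power = Φ(-0.245) = 0.403.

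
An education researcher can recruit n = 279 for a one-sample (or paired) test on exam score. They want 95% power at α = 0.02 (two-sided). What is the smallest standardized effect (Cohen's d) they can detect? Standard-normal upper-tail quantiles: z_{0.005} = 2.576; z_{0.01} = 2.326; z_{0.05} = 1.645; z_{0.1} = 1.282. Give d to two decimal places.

For a single sample (or paired design) of n = 279: d_min = (z_{α/2} + z_β)/√n.
z-sum = 2.326 + 1.645 = 3.971.
d_min = 3.971 / √279 = 3.971 / 16.703 = 0.238.

d_min ≈ 0.24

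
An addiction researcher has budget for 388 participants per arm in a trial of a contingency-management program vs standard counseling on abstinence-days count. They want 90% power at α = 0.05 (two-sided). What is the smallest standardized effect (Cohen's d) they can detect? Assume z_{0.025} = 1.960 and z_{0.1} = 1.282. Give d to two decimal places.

For two independent groups of n = 388 each: d_min = (z_{α/2} + z_β)·√(2/n).
z-sum = 1.960 + 1.282 = 3.242.
d_min = 3.242 × √(2/388) = 3.242 × 0.0718 = 0.233.

d_min ≈ 0.23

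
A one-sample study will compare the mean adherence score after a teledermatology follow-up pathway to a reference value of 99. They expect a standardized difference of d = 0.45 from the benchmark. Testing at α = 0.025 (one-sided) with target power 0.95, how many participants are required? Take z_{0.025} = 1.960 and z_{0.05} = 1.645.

n = 65

For a one-sample test: n = ((z_{α} + z_β) / d)².
z_{α} + z_β = 1.960 + 1.645 = 3.605.
n = (3.605 / 0.45)² = 8.011² = 64.18.
Round up.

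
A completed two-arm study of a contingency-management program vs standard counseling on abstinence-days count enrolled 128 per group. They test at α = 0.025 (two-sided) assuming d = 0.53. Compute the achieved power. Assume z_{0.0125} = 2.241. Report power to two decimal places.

For two equal groups, power = Φ(d·√(n/2) − z_{α/2}).
d·√(n/2) = 0.53 × √(128/2) = 0.53 × 8.000 = 4.240.
z_β = 4.240 − 2.241 = 1.999.
Power = Φ(1.999) = 0.977.

power ≈ 0.98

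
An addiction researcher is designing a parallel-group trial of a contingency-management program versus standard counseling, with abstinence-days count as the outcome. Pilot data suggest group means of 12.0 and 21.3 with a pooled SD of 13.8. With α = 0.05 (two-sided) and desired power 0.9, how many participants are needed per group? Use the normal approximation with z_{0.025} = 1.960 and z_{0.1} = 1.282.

n = 47 per group

Cohen's d = |M₁ − M₂| / SD_pooled = |12.0 − 21.3| / 13.8 = 9.3 / 13.8 = 0.674.
For two independent groups with equal n: n = 2·((z_{α/2} + z_β) / d)².
z_{α/2} + z_β = 1.960 + 1.282 = 3.242.
n = 2 × (3.242 / 0.674)² = 2 × 4.810² = 2 × 23.14 = 46.3.
Round up to the next whole participant.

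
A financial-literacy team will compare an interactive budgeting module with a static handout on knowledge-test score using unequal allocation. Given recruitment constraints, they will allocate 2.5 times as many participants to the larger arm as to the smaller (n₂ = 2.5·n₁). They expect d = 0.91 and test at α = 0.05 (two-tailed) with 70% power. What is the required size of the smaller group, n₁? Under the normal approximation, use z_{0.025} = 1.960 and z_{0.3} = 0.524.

n₁ = 11

With allocation ratio k = n₂/n₁ = 2.5, Var(x̄₁−x̄₂) = σ²(1/n₁ + 1/(k·n₁)) = σ²·(k+1)/(k·n₁).
So n₁ = (1 + 1/k)·((z_{α/2} + z_β)/d)² = 1.400 × (2.484/0.91)².
n₁ = 1.400 × 7.45 = 10.4.
Round up: n₁ = 11, giving n₂ = ⌈2.5 × 11⌉ = ⌈27.5⌉ = 28.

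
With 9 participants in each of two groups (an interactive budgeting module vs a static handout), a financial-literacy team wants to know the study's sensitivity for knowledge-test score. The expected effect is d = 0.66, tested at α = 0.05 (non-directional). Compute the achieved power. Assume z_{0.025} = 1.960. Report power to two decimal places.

For two equal groups, power = Φ(d·√(n/2) − z_{α/2}).
d·√(n/2) = 0.66 × √(9/2) = 0.66 × 2.121 = 1.400.
z_β = 1.400 − 1.960 = -0.560.
Power = Φ(-0.560) = 0.288.

power ≈ 0.29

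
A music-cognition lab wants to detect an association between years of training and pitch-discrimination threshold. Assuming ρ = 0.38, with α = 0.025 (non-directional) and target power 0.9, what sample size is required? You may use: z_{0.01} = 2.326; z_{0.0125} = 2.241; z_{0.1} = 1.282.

n = 81

Fisher's z: C = ½·ln((1+r)/(1−r)) = ½·ln(2.2258) = 0.4001.
n = ((z_{α/2} + z_β)/C)² + 3.
(2.241 + 1.282) / 0.4001 = 3.523 / 0.4001 = 8.805.
n = 8.805² + 3 = 77.53 + 3 = 80.5.
Round up.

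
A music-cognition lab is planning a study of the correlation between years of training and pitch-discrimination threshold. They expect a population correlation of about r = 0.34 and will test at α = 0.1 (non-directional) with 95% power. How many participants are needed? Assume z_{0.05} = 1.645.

n = 90

Fisher's z: C = ½·ln((1+r)/(1−r)) = ½·ln(2.0303) = 0.3541.
n = ((z_{α/2} + z_β)/C)² + 3.
(1.645 + 1.645) / 0.3541 = 3.290 / 0.3541 = 9.291.
n = 9.291² + 3 = 86.33 + 3 = 89.3.
Round up.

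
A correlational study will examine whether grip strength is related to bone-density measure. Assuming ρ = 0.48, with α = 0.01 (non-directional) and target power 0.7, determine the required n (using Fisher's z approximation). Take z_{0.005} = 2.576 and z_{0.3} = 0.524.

Fisher's z: C = ½·ln((1+r)/(1−r)) = ½·ln(2.8462) = 0.5230.
n = ((z_{α/2} + z_β)/C)² + 3.
(2.576 + 0.524) / 0.5230 = 3.100 / 0.5230 = 5.927.
n = 5.927² + 3 = 35.13 + 3 = 38.1.
Round up.

n = 39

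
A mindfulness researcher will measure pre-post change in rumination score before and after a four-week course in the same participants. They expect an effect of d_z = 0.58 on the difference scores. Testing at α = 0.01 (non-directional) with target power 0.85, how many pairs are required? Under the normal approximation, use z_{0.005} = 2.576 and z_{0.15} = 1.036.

For a paired (one-sample on differences) test: n = ((z_{α/2} + z_β) / d)².
z_{α/2} + z_β = 2.576 + 1.036 = 3.612.
n = (3.612 / 0.58)² = 6.228² = 38.78.
Round up.

n = 39 pairs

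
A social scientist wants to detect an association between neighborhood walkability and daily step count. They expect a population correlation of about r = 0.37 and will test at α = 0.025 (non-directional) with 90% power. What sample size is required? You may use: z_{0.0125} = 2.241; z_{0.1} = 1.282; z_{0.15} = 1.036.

Fisher's z: C = ½·ln((1+r)/(1−r)) = ½·ln(2.1746) = 0.3884.
n = ((z_{α/2} + z_β)/C)² + 3.
(2.241 + 1.282) / 0.3884 = 3.523 / 0.3884 = 9.071.
n = 9.071² + 3 = 82.27 + 3 = 85.3.
Round up.

n = 86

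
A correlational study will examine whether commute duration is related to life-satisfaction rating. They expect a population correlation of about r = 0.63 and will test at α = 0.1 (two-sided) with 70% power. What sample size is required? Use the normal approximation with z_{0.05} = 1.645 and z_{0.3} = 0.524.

Fisher's z: C = ½·ln((1+r)/(1−r)) = ½·ln(4.4054) = 0.7414.
n = ((z_{α/2} + z_β)/C)² + 3.
(1.645 + 0.524) / 0.7414 = 2.169 / 0.7414 = 2.926.
n = 2.926² + 3 = 8.56 + 3 = 11.6.
Round up.

n = 12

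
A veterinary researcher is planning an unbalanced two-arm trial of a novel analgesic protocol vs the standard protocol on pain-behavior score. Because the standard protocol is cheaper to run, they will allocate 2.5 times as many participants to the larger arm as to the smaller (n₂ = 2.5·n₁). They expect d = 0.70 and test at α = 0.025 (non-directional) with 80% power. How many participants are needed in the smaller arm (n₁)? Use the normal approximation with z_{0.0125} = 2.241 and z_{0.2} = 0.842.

With allocation ratio k = n₂/n₁ = 2.5, Var(x̄₁−x̄₂) = σ²(1/n₁ + 1/(k·n₁)) = σ²·(k+1)/(k·n₁).
So n₁ = (1 + 1/k)·((z_{α/2} + z_β)/d)² = 1.400 × (3.083/0.70)².
n₁ = 1.400 × 19.40 = 27.2.
Round up: n₁ = 28, giving n₂ = 2.5 × 28 = 70.

n₁ = 28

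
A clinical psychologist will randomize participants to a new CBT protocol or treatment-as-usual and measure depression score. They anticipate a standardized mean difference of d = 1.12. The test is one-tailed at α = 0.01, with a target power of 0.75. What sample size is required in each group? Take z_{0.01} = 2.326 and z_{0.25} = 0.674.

For two independent groups with equal n: n = 2·((z_{α} + z_β) / d)².
z_{α} + z_β = 2.326 + 0.674 = 3.000.
n = 2 × (3.000 / 1.12)² = 2 × 2.679² = 2 × 7.17 = 14.3.
Round up to the next whole participant.

n = 15 per group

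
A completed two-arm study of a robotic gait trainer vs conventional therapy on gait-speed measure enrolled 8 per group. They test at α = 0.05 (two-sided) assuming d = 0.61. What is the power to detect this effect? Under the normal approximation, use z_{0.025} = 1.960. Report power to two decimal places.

For two equal groups, power = Φ(d·√(n/2) − z_{α/2}).
d·√(n/2) = 0.61 × √(8/2) = 0.61 × 2.000 = 1.220.
z_β = 1.220 − 1.960 = -0.740.
Power = Φ(-0.740) = 0.230.

power ≈ 0.23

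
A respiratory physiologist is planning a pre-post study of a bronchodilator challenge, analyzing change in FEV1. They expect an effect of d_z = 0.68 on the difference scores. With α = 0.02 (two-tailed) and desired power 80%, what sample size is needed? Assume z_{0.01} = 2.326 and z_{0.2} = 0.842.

n = 22 pairs

For a paired (one-sample on differences) test: n = ((z_{α/2} + z_β) / d)².
z_{α/2} + z_β = 2.326 + 0.842 = 3.168.
n = (3.168 / 0.68)² = 4.659² = 21.70.
Round up.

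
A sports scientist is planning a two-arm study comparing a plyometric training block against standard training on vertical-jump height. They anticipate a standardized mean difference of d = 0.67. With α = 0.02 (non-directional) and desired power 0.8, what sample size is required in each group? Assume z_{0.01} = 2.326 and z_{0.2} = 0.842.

For two independent groups with equal n: n = 2·((z_{α/2} + z_β) / d)².
z_{α/2} + z_β = 2.326 + 0.842 = 3.168.
n = 2 × (3.168 / 0.67)² = 2 × 4.728² = 2 × 22.36 = 44.7.
Round up to the next whole participant.

n = 45 per group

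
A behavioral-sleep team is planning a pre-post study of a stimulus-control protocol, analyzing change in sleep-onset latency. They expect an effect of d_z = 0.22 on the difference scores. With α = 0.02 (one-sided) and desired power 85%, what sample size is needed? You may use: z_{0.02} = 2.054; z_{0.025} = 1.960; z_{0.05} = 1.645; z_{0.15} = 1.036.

n = 198 pairs

For a paired (one-sample on differences) test: n = ((z_{α} + z_β) / d)².
z_{α} + z_β = 2.054 + 1.036 = 3.090.
n = (3.090 / 0.22)² = 14.045² = 197.27.
Round up.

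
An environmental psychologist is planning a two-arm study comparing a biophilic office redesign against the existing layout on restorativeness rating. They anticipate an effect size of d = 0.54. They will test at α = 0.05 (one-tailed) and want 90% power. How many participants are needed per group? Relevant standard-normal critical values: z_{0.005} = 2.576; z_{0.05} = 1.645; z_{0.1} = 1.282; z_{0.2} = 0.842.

For two independent groups with equal n: n = 2·((z_{α} + z_β) / d)².
z_{α} + z_β = 1.645 + 1.282 = 2.927.
n = 2 × (2.927 / 0.54)² = 2 × 5.420² = 2 × 29.38 = 58.8.
Round up to the next whole participant.

n = 59 per group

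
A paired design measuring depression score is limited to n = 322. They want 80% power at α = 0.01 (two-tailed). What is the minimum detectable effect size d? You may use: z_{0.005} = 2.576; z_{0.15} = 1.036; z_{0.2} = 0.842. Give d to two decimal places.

d_min ≈ 0.19

For a single sample (or paired design) of n = 322: d_min = (z_{α/2} + z_β)/√n.
z-sum = 2.576 + 0.842 = 3.418.
d_min = 3.418 / √322 = 3.418 / 17.944 = 0.190.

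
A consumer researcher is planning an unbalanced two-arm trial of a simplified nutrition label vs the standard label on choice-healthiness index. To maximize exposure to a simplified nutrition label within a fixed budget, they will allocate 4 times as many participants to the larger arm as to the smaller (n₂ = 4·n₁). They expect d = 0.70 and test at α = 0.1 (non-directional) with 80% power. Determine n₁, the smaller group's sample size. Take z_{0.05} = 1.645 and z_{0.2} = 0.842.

With allocation ratio k = n₂/n₁ = 4, Var(x̄₁−x̄₂) = σ²(1/n₁ + 1/(k·n₁)) = σ²·(k+1)/(k·n₁).
So n₁ = (1 + 1/k)·((z_{α/2} + z_β)/d)² = 1.250 × (2.487/0.70)².
n₁ = 1.250 × 12.62 = 15.8.
Round up: n₁ = 16, giving n₂ = 4 × 16 = 64.

n₁ = 16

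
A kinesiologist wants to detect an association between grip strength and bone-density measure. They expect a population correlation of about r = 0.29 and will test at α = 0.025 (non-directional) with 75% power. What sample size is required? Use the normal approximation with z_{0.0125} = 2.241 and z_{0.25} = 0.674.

n = 99

Fisher's z: C = ½·ln((1+r)/(1−r)) = ½·ln(1.8169) = 0.2986.
n = ((z_{α/2} + z_β)/C)² + 3.
(2.241 + 0.674) / 0.2986 = 2.915 / 0.2986 = 9.762.
n = 9.762² + 3 = 95.30 + 3 = 98.3.
Round up.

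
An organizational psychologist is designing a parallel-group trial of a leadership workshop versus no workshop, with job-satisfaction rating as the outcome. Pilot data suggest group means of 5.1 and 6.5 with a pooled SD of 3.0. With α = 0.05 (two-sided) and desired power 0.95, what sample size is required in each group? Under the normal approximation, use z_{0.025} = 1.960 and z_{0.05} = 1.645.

Cohen's d = |M₁ − M₂| / SD_pooled = |5.1 − 6.5| / 3.0 = 1.4 / 3.0 = 0.467.
For two independent groups with equal n: n = 2·((z_{α/2} + z_β) / d)².
z_{α/2} + z_β = 1.960 + 1.645 = 3.605.
n = 2 × (3.605 / 0.467)² = 2 × 7.719² = 2 × 59.59 = 119.2.
Round up to the next whole participant.

n = 120 per group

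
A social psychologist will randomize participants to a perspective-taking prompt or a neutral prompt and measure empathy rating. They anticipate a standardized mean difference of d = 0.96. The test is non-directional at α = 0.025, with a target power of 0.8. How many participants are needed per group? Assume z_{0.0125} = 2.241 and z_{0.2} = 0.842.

n = 21 per group

For two independent groups with equal n: n = 2·((z_{α/2} + z_β) / d)².
z_{α/2} + z_β = 2.241 + 0.842 = 3.083.
n = 2 × (3.083 / 0.96)² = 2 × 3.211² = 2 × 10.31 = 20.6.
Round up to the next whole participant.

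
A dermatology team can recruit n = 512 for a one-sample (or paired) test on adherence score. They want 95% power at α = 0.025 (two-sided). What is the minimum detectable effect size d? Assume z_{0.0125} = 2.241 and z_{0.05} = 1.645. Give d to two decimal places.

For a single sample (or paired design) of n = 512: d_min = (z_{α/2} + z_β)/√n.
z-sum = 2.241 + 1.645 = 3.886.
d_min = 3.886 / √512 = 3.886 / 22.627 = 0.172.

d_min ≈ 0.17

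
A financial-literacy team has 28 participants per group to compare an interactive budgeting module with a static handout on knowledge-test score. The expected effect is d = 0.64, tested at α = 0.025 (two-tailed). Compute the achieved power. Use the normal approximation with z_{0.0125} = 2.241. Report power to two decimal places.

power ≈ 0.56

For two equal groups, power = Φ(d·√(n/2) − z_{α/2}).
d·√(n/2) = 0.64 × √(28/2) = 0.64 × 3.742 = 2.395.
z_β = 2.395 − 2.241 = 0.154.
Power = Φ(0.154) = 0.561.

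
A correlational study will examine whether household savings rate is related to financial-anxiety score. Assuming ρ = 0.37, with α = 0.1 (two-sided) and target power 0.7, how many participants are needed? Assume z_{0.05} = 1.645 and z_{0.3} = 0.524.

Fisher's z: C = ½·ln((1+r)/(1−r)) = ½·ln(2.1746) = 0.3884.
n = ((z_{α/2} + z_β)/C)² + 3.
(1.645 + 0.524) / 0.3884 = 2.169 / 0.3884 = 5.584.
n = 5.584² + 3 = 31.19 + 3 = 34.2.
Round up.

n = 35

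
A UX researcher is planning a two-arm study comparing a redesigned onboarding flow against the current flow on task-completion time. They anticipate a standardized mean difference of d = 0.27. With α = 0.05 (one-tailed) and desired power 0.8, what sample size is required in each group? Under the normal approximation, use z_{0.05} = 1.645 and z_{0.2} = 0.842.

n = 170 per group

For two independent groups with equal n: n = 2·((z_{α} + z_β) / d)².
z_{α} + z_β = 1.645 + 0.842 = 2.487.
n = 2 × (2.487 / 0.27)² = 2 × 9.211² = 2 × 84.84 = 169.7.
Round up to the next whole participant.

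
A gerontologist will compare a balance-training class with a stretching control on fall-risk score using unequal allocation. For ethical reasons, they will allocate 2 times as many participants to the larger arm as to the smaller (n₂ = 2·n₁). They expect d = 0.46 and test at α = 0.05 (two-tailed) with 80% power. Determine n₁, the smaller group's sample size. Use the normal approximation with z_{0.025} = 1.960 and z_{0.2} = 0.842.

With allocation ratio k = n₂/n₁ = 2, Var(x̄₁−x̄₂) = σ²(1/n₁ + 1/(k·n₁)) = σ²·(k+1)/(k·n₁).
So n₁ = (1 + 1/k)·((z_{α/2} + z_β)/d)² = 1.500 × (2.802/0.46)².
n₁ = 1.500 × 37.10 = 55.7.
Round up: n₁ = 56, giving n₂ = 2 × 56 = 112.

n₁ = 56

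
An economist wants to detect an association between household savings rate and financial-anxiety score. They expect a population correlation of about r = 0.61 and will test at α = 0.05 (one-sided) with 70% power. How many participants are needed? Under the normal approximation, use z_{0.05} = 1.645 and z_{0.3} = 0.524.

n = 13

Fisher's z: C = ½·ln((1+r)/(1−r)) = ½·ln(4.1282) = 0.7089.
n = ((z_{α} + z_β)/C)² + 3.
(1.645 + 0.524) / 0.7089 = 2.169 / 0.7089 = 3.060.
n = 3.060² + 3 = 9.36 + 3 = 12.4.
Round up.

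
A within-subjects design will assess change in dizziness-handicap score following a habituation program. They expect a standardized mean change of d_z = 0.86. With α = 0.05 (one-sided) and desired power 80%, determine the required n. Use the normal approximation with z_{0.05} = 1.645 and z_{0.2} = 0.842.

For a paired (one-sample on differences) test: n = ((z_{α} + z_β) / d)².
z_{α} + z_β = 1.645 + 0.842 = 2.487.
n = (2.487 / 0.86)² = 2.892² = 8.36.
Round up.

n = 9 pairs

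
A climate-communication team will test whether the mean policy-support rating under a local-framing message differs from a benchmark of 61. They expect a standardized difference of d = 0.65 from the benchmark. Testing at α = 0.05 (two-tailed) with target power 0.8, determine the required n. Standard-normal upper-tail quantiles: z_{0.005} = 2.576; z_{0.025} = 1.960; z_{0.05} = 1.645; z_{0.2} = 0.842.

n = 19

For a one-sample test: n = ((z_{α/2} + z_β) / d)².
z_{α/2} + z_β = 1.960 + 0.842 = 2.802.
n = (2.802 / 0.65)² = 4.311² = 18.58.
Round up.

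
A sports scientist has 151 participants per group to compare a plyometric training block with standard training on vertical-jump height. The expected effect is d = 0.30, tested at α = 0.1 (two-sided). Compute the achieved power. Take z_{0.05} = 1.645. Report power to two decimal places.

power ≈ 0.83

For two equal groups, power = Φ(d·√(n/2) − z_{α/2}).
d·√(n/2) = 0.30 × √(151/2) = 0.30 × 8.689 = 2.607.
z_β = 2.607 − 1.645 = 0.962.
Power = Φ(0.962) = 0.832.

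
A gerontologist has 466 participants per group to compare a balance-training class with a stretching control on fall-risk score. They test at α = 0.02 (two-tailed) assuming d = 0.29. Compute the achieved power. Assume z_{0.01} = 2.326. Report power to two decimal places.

For two equal groups, power = Φ(d·√(n/2) − z_{α/2}).
d·√(n/2) = 0.29 × √(466/2) = 0.29 × 15.264 = 4.427.
z_β = 4.427 − 2.326 = 2.101.
Power = Φ(2.101) = 0.982.

power ≈ 0.98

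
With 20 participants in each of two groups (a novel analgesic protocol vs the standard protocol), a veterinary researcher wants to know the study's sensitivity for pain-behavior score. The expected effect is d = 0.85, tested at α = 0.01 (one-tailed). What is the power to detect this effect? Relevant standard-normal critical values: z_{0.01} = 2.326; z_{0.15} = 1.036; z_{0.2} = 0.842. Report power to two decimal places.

For two equal groups, power = Φ(d·√(n/2) − z_{α}).
d·√(n/2) = 0.85 × √(20/2) = 0.85 × 3.162 = 2.688.
z_β = 2.688 − 2.326 = 0.362.
Power = Φ(0.362) = 0.641.

power ≈ 0.64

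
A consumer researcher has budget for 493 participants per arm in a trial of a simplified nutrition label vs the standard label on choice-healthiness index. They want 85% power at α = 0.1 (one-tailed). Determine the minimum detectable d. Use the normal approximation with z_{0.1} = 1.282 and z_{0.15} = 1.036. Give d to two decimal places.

For two independent groups of n = 493 each: d_min = (z_{α} + z_β)·√(2/n).
z-sum = 1.282 + 1.036 = 2.318.
d_min = 2.318 × √(2/493) = 2.318 × 0.0637 = 0.148.

d_min ≈ 0.15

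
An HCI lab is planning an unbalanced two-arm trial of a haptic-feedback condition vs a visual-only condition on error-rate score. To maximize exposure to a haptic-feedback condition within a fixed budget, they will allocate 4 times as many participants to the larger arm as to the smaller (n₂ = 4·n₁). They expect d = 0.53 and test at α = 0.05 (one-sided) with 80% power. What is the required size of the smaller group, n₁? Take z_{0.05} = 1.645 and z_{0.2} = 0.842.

n₁ = 28

With allocation ratio k = n₂/n₁ = 4, Var(x̄₁−x̄₂) = σ²(1/n₁ + 1/(k·n₁)) = σ²·(k+1)/(k·n₁).
So n₁ = (1 + 1/k)·((z_{α} + z_β)/d)² = 1.250 × (2.487/0.53)².
n₁ = 1.250 × 22.02 = 27.5.
Round up: n₁ = 28, giving n₂ = 4 × 28 = 112.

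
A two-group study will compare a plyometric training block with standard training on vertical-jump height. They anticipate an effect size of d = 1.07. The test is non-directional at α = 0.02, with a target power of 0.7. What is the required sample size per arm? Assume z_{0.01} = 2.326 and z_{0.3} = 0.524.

For two independent groups with equal n: n = 2·((z_{α/2} + z_β) / d)².
z_{α/2} + z_β = 2.326 + 0.524 = 2.850.
n = 2 × (2.850 / 1.07)² = 2 × 2.664² = 2 × 7.09 = 14.2.
Round up to the next whole participant.

n = 15 per group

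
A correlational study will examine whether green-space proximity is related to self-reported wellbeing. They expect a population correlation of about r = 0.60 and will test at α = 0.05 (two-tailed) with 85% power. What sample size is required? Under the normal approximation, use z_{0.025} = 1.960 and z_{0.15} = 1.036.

n = 22

Fisher's z: C = ½·ln((1+r)/(1−r)) = ½·ln(4.0000) = 0.6931.
n = ((z_{α/2} + z_β)/C)² + 3.
(1.960 + 1.036) / 0.6931 = 2.996 / 0.6931 = 4.323.
n = 4.323² + 3 = 18.68 + 3 = 21.7.
Round up.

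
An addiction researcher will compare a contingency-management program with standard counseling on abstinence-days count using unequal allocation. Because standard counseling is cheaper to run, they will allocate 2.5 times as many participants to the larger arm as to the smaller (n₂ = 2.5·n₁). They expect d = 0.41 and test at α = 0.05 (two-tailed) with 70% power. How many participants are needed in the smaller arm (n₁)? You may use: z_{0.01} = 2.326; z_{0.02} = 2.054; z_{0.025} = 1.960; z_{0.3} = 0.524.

With allocation ratio k = n₂/n₁ = 2.5, Var(x̄₁−x̄₂) = σ²(1/n₁ + 1/(k·n₁)) = σ²·(k+1)/(k·n₁).
So n₁ = (1 + 1/k)·((z_{α/2} + z_β)/d)² = 1.400 × (2.484/0.41)².
n₁ = 1.400 × 36.71 = 51.4.
Round up: n₁ = 52, giving n₂ = 2.5 × 52 = 130.

n₁ = 52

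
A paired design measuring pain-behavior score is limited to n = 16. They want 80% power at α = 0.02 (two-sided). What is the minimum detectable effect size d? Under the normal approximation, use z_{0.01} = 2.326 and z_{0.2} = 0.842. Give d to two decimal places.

For a single sample (or paired design) of n = 16: d_min = (z_{α/2} + z_β)/√n.
z-sum = 2.326 + 0.842 = 3.168.
d_min = 3.168 / √16 = 3.168 / 4.000 = 0.792.

d_min ≈ 0.79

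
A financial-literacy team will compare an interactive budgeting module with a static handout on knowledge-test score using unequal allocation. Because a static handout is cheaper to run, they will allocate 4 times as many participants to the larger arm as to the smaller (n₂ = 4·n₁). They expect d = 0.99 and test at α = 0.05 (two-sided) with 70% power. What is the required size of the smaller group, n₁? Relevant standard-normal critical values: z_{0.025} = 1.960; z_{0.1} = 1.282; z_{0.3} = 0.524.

n₁ = 8

With allocation ratio k = n₂/n₁ = 4, Var(x̄₁−x̄₂) = σ²(1/n₁ + 1/(k·n₁)) = σ²·(k+1)/(k·n₁).
So n₁ = (1 + 1/k)·((z_{α/2} + z_β)/d)² = 1.250 × (2.484/0.99)².
n₁ = 1.250 × 6.30 = 7.9.
Round up: n₁ = 8, giving n₂ = 4 × 8 = 32.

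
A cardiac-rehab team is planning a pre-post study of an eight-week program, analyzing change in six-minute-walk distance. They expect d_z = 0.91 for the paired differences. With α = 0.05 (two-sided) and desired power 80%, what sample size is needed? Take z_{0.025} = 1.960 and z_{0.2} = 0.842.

For a paired (one-sample on differences) test: n = ((z_{α/2} + z_β) / d)².
z_{α/2} + z_β = 1.960 + 0.842 = 2.802.
n = (2.802 / 0.91)² = 3.079² = 9.48.
Round up.

n = 10 pairs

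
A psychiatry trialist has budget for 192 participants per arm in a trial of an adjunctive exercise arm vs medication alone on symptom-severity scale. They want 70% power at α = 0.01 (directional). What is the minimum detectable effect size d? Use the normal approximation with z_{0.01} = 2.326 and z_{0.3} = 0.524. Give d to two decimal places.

d_min ≈ 0.29

For two independent groups of n = 192 each: d_min = (z_{α} + z_β)·√(2/n).
z-sum = 2.326 + 0.524 = 2.850.
d_min = 2.850 × √(2/192) = 2.850 × 0.1021 = 0.291.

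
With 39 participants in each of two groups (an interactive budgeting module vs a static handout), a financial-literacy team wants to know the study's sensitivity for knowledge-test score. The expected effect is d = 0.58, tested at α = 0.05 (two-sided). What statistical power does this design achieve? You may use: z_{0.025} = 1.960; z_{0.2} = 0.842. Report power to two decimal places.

power ≈ 0.73

For two equal groups, power = Φ(d·√(n/2) − z_{α/2}).
d·√(n/2) = 0.58 × √(39/2) = 0.58 × 4.416 = 2.561.
z_β = 2.561 − 1.960 = 0.601.
Power = Φ(0.601) = 0.726.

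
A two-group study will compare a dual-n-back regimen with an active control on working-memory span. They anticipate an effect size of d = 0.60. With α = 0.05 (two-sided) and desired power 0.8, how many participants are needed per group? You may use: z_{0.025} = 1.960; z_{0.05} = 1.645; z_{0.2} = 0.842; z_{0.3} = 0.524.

n = 44 per group

For two independent groups with equal n: n = 2·((z_{α/2} + z_β) / d)².
z_{α/2} + z_β = 1.960 + 0.842 = 2.802.
n = 2 × (2.802 / 0.60)² = 2 × 4.670² = 2 × 21.81 = 43.6.
Round up to the next whole participant.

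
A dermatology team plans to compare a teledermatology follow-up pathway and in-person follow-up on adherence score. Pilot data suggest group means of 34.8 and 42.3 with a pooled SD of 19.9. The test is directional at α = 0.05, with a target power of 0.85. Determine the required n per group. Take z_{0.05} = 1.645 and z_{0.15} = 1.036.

Cohen's d = |M₁ − M₂| / SD_pooled = |34.8 − 42.3| / 19.9 = 7.5 / 19.9 = 0.377.
For two independent groups with equal n: n = 2·((z_{α} + z_β) / d)².
z_{α} + z_β = 1.645 + 1.036 = 2.681.
n = 2 × (2.681 / 0.377)² = 2 × 7.111² = 2 × 50.57 = 101.1.
Round up to the next whole participant.

n = 102 per group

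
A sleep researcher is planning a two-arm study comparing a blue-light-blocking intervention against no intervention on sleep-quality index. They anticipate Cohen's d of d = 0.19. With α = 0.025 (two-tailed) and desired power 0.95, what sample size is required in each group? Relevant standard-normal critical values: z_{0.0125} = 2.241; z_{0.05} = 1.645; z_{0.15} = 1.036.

For two independent groups with equal n: n = 2·((z_{α/2} + z_β) / d)².
z_{α/2} + z_β = 2.241 + 1.645 = 3.886.
n = 2 × (3.886 / 0.19)² = 2 × 20.453² = 2 × 418.31 = 836.6.
Round up to the next whole participant.

n = 837 per group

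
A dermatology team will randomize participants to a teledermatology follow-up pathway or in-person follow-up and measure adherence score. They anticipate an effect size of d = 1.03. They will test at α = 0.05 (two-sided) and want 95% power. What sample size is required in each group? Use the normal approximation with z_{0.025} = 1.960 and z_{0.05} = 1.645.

For two independent groups with equal n: n = 2·((z_{α/2} + z_β) / d)².
z_{α/2} + z_β = 1.960 + 1.645 = 3.605.
n = 2 × (3.605 / 1.03)² = 2 × 3.500² = 2 × 12.25 = 24.5.
Round up to the next whole participant.

n = 25 per group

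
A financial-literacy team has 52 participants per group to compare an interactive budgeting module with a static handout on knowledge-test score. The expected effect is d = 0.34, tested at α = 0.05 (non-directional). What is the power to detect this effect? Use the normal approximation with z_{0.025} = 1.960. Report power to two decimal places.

power ≈ 0.41

For two equal groups, power = Φ(d·√(n/2) − z_{α/2}).
d·√(n/2) = 0.34 × √(52/2) = 0.34 × 5.099 = 1.734.
z_β = 1.734 − 1.960 = -0.226.
Power = Φ(-0.226) = 0.410.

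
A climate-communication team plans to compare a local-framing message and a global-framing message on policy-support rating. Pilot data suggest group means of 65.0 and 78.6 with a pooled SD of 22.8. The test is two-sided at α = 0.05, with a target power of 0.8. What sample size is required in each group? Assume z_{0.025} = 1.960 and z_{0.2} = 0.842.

Cohen's d = |M₁ − M₂| / SD_pooled = |65.0 − 78.6| / 22.8 = 13.6 / 22.8 = 0.596.
For two independent groups with equal n: n = 2·((z_{α/2} + z_β) / d)².
z_{α/2} + z_β = 1.960 + 0.842 = 2.802.
n = 2 × (2.802 / 0.596)² = 2 × 4.701² = 2 × 22.10 = 44.2.
Round up to the next whole participant.

n = 45 per group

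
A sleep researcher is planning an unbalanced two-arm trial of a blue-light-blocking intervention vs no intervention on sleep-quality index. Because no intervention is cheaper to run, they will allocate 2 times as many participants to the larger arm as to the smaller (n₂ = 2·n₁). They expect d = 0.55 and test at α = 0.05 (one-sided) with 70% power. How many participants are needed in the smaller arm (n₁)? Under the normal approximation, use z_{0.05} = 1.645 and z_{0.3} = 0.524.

n₁ = 24

With allocation ratio k = n₂/n₁ = 2, Var(x̄₁−x̄₂) = σ²(1/n₁ + 1/(k·n₁)) = σ²·(k+1)/(k·n₁).
So n₁ = (1 + 1/k)·((z_{α} + z_β)/d)² = 1.500 × (2.169/0.55)².
n₁ = 1.500 × 15.55 = 23.3.
Round up: n₁ = 24, giving n₂ = 2 × 24 = 48.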